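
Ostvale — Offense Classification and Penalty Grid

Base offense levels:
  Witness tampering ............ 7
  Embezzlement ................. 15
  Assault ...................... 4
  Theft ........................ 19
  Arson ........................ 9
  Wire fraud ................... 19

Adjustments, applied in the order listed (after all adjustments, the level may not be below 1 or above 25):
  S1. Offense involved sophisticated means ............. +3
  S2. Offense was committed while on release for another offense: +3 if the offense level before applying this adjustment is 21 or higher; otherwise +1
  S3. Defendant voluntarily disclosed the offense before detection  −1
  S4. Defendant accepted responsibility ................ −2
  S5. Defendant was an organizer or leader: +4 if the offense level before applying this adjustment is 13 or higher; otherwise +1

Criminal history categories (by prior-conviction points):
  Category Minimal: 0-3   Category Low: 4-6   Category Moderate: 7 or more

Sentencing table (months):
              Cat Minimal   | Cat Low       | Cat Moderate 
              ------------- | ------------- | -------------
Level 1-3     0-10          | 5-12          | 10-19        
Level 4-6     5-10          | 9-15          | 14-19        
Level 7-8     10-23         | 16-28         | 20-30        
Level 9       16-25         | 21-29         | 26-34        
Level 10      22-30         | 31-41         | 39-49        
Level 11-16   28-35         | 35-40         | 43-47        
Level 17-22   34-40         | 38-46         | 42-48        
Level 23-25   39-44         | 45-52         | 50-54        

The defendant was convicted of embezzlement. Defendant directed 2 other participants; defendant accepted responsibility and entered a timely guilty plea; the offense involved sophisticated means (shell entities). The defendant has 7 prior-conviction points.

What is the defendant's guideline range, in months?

42-48 months

Base offense level for embezzlement: 15.
S1 applies: 15 + 3 = 18.
S2 does not apply.
S3 does not apply.
S4 applies: 18 − 2 = 16.
S5 applies (level before this adjustment is 16 ≥ 13, so +4): 16 + 4 = 20.
Final offense level: 20.
Criminal history: 7 prior points → Category Moderate (7+).
Level 20 falls in the 17-22 band.
Grid: Level 17-22 × Category Moderate = 42-48 months.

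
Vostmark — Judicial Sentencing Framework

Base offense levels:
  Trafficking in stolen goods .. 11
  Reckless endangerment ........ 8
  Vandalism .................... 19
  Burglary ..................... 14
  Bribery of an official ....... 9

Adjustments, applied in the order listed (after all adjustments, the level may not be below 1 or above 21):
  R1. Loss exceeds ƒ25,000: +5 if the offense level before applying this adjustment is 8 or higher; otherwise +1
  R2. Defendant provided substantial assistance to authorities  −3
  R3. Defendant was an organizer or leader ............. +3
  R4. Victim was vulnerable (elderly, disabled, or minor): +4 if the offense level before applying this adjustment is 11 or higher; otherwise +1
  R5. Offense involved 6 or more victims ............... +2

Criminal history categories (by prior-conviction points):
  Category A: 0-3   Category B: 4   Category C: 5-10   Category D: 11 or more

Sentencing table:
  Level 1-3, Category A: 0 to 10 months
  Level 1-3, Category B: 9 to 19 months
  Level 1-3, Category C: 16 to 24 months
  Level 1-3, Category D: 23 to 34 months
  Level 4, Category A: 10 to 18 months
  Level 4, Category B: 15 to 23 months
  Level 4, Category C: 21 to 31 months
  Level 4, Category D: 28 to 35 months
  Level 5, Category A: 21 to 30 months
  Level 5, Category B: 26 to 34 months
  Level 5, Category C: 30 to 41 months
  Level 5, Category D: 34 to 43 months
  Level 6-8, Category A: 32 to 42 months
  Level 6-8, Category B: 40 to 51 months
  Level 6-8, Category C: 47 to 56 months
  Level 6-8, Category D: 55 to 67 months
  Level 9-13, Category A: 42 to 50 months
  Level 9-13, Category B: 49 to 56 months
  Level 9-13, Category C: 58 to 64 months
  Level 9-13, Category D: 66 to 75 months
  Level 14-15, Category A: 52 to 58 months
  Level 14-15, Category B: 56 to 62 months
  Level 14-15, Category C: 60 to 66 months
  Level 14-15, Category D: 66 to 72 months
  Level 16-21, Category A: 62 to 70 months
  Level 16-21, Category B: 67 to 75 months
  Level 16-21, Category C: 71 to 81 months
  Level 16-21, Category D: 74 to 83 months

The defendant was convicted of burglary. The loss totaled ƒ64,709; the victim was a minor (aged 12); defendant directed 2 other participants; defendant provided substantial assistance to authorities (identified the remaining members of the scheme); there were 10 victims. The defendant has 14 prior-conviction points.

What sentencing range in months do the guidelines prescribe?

74-83 months

Base offense level for burglary: 14.
R1 applies (level before this adjustment is 14 ≥ 8, so +5): 14 + 5 = 19.
R2 applies: 19 − 3 = 16.
R3 applies: 16 + 3 = 19.
R4 applies (level before this adjustment is 19 ≥ 11, so +4): 19 + 4 = 23.
R5 applies: 23 + 2 = 25.
Level 25 exceeds the maximum of 21; capped at 21.
Final offense level: 21.
Criminal history: 14 prior points → Category D (11+).
Level 21 falls in the 16-21 band.
Grid: Level 16-21 × Category D = 74-83 months.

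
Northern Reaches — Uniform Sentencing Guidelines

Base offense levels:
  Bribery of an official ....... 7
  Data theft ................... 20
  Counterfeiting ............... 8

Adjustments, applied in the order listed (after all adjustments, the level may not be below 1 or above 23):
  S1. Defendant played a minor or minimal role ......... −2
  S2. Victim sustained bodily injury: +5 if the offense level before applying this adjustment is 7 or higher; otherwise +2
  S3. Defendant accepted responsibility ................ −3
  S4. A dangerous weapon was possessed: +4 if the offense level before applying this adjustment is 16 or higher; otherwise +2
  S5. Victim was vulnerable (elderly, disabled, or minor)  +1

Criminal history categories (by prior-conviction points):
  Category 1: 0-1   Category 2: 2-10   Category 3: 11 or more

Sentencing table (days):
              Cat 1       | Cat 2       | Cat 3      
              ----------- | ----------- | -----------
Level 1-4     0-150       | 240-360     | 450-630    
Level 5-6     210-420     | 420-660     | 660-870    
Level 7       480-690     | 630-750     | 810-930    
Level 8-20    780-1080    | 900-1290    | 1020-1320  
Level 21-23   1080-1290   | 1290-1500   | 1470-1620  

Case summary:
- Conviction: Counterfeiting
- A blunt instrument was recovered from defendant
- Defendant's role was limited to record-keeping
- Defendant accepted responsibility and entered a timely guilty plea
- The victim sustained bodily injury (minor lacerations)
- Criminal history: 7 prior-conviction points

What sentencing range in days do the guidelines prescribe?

Base offense level for counterfeiting: 8.
S1 applies: 8 − 2 = 6.
S2 applies (level before this adjustment is 6 < 7, so +2): 6 + 2 = 8.
S3 applies: 8 − 3 = 5.
S4 applies (level before this adjustment is 5 < 16, so +2): 5 + 2 = 7.
S5 does not apply.
Final offense level: 7.
Criminal history: 7 prior points → Category 2 (2-10).
Level 7 falls in the 7 band.
Grid: Level 7 × Category 2 = 630-750 days.

630-750 days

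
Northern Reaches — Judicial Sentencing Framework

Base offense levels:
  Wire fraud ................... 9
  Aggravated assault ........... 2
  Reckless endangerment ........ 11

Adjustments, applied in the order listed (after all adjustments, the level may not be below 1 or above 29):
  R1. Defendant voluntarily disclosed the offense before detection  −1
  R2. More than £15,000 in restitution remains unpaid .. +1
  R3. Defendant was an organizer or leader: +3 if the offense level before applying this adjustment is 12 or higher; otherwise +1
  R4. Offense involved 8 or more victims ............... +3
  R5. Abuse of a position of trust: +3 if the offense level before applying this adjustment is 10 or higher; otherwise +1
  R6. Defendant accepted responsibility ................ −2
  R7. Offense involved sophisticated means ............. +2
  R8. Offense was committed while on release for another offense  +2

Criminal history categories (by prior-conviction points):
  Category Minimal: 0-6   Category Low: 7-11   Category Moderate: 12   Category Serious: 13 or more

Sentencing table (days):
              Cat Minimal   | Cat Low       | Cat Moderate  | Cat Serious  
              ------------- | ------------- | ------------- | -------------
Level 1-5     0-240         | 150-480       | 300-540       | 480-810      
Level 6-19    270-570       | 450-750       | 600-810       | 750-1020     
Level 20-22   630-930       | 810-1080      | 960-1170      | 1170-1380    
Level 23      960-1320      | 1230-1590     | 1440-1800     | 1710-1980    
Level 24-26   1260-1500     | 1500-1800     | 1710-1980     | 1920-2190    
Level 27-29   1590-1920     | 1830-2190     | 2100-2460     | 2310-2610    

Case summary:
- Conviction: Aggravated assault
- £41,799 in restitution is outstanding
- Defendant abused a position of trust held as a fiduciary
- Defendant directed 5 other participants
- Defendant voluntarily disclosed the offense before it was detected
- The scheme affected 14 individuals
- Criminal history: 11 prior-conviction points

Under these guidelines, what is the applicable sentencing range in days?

450-750 days

Base offense level for aggravated assault: 2.
R1 applies: 2 − 1 = 1.
R2 applies: 1 + 1 = 2.
R3 applies (level before this adjustment is 2 < 12, so +1): 2 + 1 = 3.
R4 applies: 3 + 3 = 6.
R5 applies (level before this adjustment is 6 < 10, so +1): 6 + 1 = 7.
R6 does not apply.
Final offense level: 7.
Criminal history: 11 prior points → Category Low (7-11).
Level 7 falls in the 6-19 band.
Grid: Level 6-19 × Category Low = 450-750 days.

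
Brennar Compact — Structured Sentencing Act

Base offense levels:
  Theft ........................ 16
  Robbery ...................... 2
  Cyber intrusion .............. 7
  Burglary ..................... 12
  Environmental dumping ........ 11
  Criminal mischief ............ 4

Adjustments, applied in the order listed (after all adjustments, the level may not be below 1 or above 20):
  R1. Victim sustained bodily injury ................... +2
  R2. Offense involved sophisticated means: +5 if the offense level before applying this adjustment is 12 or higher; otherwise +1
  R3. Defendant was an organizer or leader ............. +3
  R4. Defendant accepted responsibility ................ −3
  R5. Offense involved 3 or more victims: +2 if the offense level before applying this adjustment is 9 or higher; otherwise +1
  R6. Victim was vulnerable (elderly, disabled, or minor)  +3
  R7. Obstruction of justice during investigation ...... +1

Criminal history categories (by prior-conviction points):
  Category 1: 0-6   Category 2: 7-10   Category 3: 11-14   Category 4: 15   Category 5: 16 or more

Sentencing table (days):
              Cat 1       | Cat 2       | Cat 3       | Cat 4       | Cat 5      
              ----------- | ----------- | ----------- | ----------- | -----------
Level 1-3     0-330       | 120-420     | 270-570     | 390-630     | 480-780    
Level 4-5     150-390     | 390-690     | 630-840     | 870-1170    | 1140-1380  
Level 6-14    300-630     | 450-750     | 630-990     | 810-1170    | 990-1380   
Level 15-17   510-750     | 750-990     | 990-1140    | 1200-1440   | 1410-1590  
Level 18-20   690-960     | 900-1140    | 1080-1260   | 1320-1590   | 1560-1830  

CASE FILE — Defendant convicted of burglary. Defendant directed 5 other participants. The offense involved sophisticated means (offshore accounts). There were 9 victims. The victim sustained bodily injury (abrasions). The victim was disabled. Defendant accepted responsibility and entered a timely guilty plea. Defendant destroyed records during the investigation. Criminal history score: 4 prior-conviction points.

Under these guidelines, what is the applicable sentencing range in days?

Base offense level for burglary: 12.
R1 applies: 12 + 2 = 14.
R2 applies (level before this adjustment is 14 ≥ 12, so +5): 14 + 5 = 19.
R3 applies: 19 + 3 = 22.
R4 applies: 22 − 3 = 19.
R5 applies (level before this adjustment is 19 ≥ 9, so +2): 19 + 2 = 21.
R6 applies: 21 + 3 = 24.
R7 applies: 24 + 1 = 25.
Level 25 exceeds the maximum of 20; capped at 20.
Final offense level: 20.
Criminal history: 4 prior points → Category 1 (0-6).
Level 20 falls in the 18-20 band.
Grid: Level 18-20 × Category 1 = 690-960 days.

690-960 days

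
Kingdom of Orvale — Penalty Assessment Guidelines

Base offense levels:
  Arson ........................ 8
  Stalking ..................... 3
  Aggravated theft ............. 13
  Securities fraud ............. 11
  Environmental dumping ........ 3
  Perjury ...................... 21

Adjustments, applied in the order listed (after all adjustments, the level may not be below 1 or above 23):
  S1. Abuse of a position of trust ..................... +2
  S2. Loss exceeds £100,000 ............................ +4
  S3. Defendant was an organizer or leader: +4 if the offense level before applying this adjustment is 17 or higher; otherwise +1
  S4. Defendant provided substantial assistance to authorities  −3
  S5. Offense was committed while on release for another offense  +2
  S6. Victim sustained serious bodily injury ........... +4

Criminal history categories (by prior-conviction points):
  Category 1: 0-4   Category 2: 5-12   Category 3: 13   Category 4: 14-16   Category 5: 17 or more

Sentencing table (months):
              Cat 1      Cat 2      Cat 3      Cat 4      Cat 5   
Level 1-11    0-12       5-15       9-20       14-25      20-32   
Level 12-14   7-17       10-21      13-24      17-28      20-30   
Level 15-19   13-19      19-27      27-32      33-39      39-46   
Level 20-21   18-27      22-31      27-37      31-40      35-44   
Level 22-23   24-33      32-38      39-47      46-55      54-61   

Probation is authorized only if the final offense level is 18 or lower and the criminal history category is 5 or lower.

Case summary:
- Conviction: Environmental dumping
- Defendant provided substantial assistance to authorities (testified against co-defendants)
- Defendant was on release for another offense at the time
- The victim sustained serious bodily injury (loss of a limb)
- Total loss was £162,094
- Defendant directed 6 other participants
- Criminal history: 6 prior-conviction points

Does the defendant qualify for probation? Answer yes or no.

Base offense level for environmental dumping: 3.
S1 does not apply.
S2 applies: 3 + 4 = 7.
S3 applies (level before this adjustment is 7 < 17, so +1): 7 + 1 = 8.
S4 applies: 8 − 3 = 5.
S5 applies: 5 + 2 = 7.
S6 applies: 7 + 4 = 11.
Final offense level: 11.
Criminal history: 6 prior points → Category 2 (5-12).
Level 11 falls in the 1-11 band.
Grid: Level 1-11 × Category 2 = 5-15 months.
Probation check: level 11 ≤ 18 and category 2 ≤ 5 → eligible.

Yes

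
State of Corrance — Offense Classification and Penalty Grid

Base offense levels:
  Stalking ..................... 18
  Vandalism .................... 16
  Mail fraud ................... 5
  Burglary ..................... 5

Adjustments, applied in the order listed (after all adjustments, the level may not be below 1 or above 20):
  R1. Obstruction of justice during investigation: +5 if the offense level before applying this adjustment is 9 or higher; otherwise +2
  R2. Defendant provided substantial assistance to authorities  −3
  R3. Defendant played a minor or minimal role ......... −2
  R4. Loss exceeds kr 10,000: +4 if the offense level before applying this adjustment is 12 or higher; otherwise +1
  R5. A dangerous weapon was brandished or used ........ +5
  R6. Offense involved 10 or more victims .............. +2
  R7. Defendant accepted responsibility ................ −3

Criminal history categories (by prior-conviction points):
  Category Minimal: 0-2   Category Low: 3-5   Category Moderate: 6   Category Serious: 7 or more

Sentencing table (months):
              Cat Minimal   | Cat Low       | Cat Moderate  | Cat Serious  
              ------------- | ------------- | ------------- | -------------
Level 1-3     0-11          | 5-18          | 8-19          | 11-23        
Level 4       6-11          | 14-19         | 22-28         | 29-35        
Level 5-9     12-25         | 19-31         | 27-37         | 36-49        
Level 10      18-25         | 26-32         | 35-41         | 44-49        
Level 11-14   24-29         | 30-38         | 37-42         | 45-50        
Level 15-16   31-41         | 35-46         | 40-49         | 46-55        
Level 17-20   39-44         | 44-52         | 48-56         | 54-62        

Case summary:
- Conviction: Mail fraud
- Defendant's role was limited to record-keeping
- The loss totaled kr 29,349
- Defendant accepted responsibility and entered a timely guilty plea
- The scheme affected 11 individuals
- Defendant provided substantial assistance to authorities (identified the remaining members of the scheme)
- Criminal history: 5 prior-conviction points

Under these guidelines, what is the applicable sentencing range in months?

5-18 months

Base offense level for mail fraud: 5.
R1 does not apply.
R2 applies: 5 − 3 = 2.
R3 applies: 2 − 2 = 0.
R4 applies (level before this adjustment is 0 < 12, so +1): 0 + 1 = 1.
R5 does not apply.
R6 applies: 1 + 2 = 3.
R7 applies: 3 − 3 = 0.
Level 0 is below the minimum of 1; floored at 1.
Final offense level: 1.
Criminal history: 5 prior points → Category Low (3-5).
Level 1 falls in the 1-3 band.
Grid: Level 1-3 × Category Low = 5-18 months.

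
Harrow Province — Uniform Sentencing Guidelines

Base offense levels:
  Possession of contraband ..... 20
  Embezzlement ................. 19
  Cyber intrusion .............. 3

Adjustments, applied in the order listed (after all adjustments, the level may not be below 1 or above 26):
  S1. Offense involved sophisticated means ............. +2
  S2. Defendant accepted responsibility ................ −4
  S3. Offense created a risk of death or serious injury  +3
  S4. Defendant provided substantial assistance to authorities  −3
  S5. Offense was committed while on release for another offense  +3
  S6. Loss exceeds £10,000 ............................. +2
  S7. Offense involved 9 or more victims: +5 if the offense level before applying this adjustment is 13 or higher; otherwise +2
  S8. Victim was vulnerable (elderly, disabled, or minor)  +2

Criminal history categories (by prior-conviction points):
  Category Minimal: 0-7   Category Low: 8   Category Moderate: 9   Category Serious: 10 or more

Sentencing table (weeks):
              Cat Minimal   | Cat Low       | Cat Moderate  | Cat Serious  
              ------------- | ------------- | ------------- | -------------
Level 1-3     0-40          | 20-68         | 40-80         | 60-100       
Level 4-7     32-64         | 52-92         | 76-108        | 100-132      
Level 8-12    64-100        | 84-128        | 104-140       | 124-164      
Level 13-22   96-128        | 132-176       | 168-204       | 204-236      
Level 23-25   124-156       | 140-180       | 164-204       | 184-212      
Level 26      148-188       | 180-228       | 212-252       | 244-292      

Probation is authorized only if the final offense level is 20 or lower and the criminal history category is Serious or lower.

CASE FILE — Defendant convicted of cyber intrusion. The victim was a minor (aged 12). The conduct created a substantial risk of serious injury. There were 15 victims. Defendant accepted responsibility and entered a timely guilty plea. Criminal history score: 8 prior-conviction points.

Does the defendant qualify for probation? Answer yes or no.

Base offense level for cyber intrusion: 3.
S2 applies: 3 − 4 = -1.
S3 applies: -1 + 3 = 2.
S5 does not apply.
S6 does not apply.
S7 applies (level before this adjustment is 2 < 13, so +2): 2 + 2 = 4.
S8 applies: 4 + 2 = 6.
Final offense level: 6.
Criminal history: 8 prior points → Category Low (8).
Level 6 falls in the 4-7 band.
Grid: Level 4-7 × Category Low = 52-92 weeks.
Probation check: level 6 ≤ 20 and category Low ≤ Serious → eligible.

Yes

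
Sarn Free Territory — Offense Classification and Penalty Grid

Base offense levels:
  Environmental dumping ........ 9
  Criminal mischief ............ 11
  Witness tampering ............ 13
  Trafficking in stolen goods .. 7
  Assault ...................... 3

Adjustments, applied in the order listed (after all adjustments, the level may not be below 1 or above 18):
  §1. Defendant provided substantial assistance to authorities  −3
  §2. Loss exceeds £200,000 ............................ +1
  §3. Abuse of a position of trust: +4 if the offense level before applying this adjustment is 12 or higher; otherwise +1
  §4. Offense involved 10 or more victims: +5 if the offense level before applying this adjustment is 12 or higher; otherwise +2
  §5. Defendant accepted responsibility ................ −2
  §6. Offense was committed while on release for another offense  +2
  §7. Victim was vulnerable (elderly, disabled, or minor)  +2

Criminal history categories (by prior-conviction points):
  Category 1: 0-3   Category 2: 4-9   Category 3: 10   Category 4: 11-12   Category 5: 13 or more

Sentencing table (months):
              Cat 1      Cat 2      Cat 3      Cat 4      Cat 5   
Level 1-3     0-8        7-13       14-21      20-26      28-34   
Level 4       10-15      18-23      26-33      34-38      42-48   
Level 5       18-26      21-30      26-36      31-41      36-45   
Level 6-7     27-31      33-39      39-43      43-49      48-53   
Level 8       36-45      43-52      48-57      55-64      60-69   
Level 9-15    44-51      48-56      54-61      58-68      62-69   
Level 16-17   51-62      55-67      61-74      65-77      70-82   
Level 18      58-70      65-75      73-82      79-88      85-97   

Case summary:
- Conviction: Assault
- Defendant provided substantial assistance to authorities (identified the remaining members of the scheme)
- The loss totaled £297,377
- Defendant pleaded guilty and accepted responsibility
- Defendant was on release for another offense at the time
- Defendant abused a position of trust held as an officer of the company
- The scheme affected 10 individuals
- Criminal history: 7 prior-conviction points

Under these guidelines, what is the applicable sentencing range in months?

Base offense level for assault: 3.
§1 applies: 3 − 3 = 0.
§2 applies: 0 + 1 = 1.
§3 applies (level before this adjustment is 1 < 12, so +1): 1 + 1 = 2.
§4 applies (level before this adjustment is 2 < 12, so +2): 2 + 2 = 4.
§5 applies: 4 − 2 = 2.
§6 applies: 2 + 2 = 4.
§7 does not apply.
Final offense level: 4.
Criminal history: 7 prior points → Category 2 (4-9).
Level 4 falls in the 4 band.
Grid: Level 4 × Category 2 = 18-23 months.

18-23 months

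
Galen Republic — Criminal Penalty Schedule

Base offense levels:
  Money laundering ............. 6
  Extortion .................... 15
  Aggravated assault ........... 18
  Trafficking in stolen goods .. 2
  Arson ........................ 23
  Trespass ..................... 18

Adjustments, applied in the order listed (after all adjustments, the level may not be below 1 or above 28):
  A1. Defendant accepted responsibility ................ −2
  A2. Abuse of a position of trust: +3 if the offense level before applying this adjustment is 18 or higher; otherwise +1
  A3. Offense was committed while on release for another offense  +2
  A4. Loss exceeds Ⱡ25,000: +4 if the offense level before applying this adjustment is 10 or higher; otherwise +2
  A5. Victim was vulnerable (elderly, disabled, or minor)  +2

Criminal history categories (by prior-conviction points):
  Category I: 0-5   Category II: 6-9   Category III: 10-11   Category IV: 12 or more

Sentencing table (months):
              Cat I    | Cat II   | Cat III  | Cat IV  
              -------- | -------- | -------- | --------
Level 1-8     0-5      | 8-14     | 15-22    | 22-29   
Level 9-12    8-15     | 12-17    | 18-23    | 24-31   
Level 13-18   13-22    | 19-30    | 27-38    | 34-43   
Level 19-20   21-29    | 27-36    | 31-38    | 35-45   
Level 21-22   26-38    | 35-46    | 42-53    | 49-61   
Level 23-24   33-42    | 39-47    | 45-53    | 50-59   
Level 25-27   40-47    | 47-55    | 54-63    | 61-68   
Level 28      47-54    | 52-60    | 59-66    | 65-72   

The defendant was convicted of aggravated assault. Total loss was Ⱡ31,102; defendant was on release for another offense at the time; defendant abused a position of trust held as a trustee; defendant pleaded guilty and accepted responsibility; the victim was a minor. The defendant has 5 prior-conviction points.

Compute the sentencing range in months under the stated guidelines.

Base offense level for aggravated assault: 18.
A1 applies: 18 − 2 = 16.
A2 applies (level before this adjustment is 16 < 18, so +1): 16 + 1 = 17.
A3 applies: 17 + 2 = 19.
A4 applies (level before this adjustment is 19 ≥ 10, so +4): 19 + 4 = 23.
A5 applies: 23 + 2 = 25.
Final offense level: 25.
Criminal history: 5 prior points → Category I (0-5).
Level 25 falls in the 25-27 band.
Grid: Level 25-27 × Category I = 40-47 months.

40-47 months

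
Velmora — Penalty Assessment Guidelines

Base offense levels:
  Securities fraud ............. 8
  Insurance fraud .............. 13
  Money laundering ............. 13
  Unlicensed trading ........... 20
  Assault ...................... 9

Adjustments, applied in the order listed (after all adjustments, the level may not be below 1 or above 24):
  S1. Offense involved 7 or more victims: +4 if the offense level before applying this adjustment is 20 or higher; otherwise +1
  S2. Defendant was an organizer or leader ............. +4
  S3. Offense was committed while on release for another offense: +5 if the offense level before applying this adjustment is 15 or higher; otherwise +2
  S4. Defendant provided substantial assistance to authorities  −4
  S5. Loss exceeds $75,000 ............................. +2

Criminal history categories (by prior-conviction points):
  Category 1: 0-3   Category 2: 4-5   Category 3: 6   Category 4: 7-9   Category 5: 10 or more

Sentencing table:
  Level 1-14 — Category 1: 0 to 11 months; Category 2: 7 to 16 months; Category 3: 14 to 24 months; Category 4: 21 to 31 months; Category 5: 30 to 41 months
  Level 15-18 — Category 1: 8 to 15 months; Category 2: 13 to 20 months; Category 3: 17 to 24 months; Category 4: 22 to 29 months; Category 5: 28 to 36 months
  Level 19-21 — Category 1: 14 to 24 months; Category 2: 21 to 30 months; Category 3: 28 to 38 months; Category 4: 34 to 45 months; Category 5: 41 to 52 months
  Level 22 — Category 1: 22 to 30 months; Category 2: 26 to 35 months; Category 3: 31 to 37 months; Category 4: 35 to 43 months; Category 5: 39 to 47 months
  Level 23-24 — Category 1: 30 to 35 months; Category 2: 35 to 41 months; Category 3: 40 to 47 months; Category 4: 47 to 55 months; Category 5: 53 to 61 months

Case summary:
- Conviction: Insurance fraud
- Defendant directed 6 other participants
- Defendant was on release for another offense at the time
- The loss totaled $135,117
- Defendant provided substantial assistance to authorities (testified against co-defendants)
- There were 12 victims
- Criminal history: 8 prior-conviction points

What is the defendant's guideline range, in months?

Base offense level for insurance fraud: 13.
S1 applies (level before this adjustment is 13 < 20, so +1): 13 + 1 = 14.
S2 applies: 14 + 4 = 18.
S3 applies (level before this adjustment is 18 ≥ 15, so +5): 18 + 5 = 23.
S4 applies: 23 − 4 = 19.
S5 applies: 19 + 2 = 21.
Final offense level: 21.
Criminal history: 8 prior points → Category 4 (7-9).
Level 21 falls in the 19-21 band.
Grid: Level 19-21 × Category 4 = 34-45 months.

34-45 months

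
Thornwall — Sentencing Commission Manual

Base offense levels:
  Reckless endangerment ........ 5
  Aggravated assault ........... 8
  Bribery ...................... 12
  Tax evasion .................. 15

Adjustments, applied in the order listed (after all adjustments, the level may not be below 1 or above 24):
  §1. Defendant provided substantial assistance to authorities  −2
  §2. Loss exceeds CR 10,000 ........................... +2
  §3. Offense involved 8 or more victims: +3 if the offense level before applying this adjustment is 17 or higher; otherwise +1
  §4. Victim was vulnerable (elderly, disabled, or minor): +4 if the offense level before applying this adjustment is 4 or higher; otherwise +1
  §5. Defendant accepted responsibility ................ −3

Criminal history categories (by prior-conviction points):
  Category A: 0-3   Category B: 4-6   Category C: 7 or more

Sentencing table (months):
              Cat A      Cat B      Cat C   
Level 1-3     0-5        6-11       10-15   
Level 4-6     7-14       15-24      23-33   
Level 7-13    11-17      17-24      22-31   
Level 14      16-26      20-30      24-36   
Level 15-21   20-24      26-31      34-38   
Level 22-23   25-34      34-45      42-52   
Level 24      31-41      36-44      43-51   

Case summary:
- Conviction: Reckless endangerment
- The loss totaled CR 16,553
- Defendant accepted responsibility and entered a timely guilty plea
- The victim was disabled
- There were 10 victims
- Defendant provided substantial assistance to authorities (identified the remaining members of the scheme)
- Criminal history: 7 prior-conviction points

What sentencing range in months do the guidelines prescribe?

22-31 months

Base offense level for reckless endangerment: 5.
§1 applies: 5 − 2 = 3.
§2 applies: 3 + 2 = 5.
§3 applies (level before this adjustment is 5 < 17, so +1): 5 + 1 = 6.
§4 applies (level before this adjustment is 6 ≥ 4, so +4): 6 + 4 = 10.
§5 applies: 10 − 3 = 7.
Final offense level: 7.
Criminal history: 7 prior points → Category C (7+).
Level 7 falls in the 7-13 band.
Grid: Level 7-13 × Category C = 22-31 months.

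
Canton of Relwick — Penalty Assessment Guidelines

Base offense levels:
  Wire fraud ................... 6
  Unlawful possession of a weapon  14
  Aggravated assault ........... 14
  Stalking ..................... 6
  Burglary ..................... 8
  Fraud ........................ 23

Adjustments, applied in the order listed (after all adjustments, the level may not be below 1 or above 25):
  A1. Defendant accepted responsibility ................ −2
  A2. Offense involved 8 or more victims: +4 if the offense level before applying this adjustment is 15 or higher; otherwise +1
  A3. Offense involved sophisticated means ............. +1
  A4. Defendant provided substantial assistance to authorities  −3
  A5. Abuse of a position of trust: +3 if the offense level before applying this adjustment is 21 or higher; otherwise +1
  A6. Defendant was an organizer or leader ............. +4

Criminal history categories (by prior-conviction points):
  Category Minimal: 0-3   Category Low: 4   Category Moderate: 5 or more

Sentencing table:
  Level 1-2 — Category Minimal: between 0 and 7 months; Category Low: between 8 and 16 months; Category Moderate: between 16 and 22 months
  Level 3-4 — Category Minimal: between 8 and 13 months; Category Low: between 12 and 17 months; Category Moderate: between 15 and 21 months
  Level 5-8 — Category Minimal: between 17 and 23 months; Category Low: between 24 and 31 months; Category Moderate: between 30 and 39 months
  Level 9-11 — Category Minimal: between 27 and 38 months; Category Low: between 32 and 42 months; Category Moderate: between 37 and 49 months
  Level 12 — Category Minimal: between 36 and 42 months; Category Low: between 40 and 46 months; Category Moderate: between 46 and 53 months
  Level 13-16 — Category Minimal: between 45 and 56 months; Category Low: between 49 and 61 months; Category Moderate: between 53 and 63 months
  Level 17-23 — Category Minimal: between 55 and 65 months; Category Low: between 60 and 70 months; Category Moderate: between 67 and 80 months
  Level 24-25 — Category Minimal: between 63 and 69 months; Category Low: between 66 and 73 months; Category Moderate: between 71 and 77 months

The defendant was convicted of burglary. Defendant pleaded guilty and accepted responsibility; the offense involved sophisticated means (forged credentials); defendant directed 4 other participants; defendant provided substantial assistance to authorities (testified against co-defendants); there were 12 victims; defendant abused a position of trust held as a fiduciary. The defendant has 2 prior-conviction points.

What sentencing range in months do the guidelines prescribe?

Base offense level for burglary: 8.
A1 applies: 8 − 2 = 6.
A2 applies (level before this adjustment is 6 < 15, so +1): 6 + 1 = 7.
A3 applies: 7 + 1 = 8.
A4 applies: 8 − 3 = 5.
A5 applies (level before this adjustment is 5 < 21, so +1): 5 + 1 = 6.
A6 applies: 6 + 4 = 10.
Final offense level: 10.
Criminal history: 2 prior points → Category Minimal (0-3).
Level 10 falls in the 9-11 band.
Grid: Level 9-11 × Category Minimal = 27-38 months.

27-38 months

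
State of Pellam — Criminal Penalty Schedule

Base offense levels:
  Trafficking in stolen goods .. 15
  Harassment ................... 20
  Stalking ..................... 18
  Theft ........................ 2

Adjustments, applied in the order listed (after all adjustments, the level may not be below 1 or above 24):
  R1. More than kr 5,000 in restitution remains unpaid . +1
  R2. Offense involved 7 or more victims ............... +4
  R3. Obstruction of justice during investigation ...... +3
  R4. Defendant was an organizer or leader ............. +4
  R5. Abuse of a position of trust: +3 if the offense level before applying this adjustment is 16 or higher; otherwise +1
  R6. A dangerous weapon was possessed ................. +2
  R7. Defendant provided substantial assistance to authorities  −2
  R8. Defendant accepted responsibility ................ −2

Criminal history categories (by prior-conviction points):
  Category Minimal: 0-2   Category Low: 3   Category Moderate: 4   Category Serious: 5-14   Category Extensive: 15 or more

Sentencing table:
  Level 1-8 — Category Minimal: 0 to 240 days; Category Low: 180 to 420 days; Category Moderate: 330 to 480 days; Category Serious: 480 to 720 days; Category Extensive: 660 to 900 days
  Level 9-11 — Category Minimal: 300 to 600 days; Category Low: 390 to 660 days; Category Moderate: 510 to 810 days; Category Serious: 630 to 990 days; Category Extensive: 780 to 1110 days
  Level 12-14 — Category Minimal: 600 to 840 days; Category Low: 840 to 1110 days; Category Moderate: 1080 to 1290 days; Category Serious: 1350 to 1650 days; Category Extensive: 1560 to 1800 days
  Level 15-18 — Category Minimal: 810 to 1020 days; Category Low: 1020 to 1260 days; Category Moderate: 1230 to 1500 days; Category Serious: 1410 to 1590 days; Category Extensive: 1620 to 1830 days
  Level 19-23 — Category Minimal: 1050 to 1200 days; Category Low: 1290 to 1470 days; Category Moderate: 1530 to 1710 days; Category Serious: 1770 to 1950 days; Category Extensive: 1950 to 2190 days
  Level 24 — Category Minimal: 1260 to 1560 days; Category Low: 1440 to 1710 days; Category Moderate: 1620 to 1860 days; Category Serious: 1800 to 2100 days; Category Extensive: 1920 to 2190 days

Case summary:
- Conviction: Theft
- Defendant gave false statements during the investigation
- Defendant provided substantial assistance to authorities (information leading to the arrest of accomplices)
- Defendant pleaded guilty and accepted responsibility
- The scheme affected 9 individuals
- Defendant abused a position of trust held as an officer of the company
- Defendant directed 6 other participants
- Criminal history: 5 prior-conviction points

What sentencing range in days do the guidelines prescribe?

630-990 days

Base offense level for theft: 2.
R2 applies: 2 + 4 = 6.
R3 applies: 6 + 3 = 9.
R4 applies: 9 + 4 = 13.
R5 applies (level before this adjustment is 13 < 16, so +1): 13 + 1 = 14.
R6 does not apply.
R7 applies: 14 − 2 = 12.
R8 applies: 12 − 2 = 10.
Final offense level: 10.
Criminal history: 5 prior points → Category Serious (5-14).
Level 10 falls in the 9-11 band.
Grid: Level 9-11 × Category Serious = 630-990 days.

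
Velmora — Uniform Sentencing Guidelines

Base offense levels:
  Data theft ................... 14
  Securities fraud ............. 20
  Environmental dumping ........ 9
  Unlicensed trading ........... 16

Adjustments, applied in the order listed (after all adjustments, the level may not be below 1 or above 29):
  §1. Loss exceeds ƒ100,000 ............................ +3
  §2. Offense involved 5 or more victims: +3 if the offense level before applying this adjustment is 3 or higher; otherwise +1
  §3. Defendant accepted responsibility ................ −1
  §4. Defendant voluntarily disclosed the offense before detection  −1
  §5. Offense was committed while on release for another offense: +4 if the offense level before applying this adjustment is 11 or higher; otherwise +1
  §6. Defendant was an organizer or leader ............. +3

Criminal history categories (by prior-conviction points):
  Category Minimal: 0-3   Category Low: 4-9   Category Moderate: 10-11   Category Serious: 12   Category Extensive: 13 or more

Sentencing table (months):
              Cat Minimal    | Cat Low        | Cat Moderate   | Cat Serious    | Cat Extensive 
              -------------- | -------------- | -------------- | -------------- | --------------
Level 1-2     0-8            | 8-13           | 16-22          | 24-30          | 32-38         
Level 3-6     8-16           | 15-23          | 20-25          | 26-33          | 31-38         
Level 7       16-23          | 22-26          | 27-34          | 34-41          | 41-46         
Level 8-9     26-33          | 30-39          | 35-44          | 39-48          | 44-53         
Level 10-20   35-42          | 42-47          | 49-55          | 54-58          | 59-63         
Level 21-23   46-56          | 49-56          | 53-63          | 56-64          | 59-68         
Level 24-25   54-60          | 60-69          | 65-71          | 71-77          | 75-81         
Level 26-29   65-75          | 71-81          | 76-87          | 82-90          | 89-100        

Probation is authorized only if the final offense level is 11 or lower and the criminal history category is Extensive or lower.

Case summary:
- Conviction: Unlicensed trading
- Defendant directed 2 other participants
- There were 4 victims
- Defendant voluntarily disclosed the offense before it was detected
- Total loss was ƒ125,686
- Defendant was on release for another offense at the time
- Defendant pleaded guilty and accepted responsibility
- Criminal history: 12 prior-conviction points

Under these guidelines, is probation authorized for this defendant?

Base offense level for unlicensed trading: 16.
§1 applies: 16 + 3 = 19.
§3 applies: 19 − 1 = 18.
§4 applies: 18 − 1 = 17.
§5 applies (level before this adjustment is 17 ≥ 11, so +4): 17 + 4 = 21.
§6 applies: 21 + 3 = 24.
Final offense level: 24.
Criminal history: 12 prior points → Category Serious (12).
Level 24 falls in the 24-25 band.
Grid: Level 24-25 × Category Serious = 71-77 months.
Probation check: level 24 > 11 and category Serious ≤ Extensive → not eligible.

No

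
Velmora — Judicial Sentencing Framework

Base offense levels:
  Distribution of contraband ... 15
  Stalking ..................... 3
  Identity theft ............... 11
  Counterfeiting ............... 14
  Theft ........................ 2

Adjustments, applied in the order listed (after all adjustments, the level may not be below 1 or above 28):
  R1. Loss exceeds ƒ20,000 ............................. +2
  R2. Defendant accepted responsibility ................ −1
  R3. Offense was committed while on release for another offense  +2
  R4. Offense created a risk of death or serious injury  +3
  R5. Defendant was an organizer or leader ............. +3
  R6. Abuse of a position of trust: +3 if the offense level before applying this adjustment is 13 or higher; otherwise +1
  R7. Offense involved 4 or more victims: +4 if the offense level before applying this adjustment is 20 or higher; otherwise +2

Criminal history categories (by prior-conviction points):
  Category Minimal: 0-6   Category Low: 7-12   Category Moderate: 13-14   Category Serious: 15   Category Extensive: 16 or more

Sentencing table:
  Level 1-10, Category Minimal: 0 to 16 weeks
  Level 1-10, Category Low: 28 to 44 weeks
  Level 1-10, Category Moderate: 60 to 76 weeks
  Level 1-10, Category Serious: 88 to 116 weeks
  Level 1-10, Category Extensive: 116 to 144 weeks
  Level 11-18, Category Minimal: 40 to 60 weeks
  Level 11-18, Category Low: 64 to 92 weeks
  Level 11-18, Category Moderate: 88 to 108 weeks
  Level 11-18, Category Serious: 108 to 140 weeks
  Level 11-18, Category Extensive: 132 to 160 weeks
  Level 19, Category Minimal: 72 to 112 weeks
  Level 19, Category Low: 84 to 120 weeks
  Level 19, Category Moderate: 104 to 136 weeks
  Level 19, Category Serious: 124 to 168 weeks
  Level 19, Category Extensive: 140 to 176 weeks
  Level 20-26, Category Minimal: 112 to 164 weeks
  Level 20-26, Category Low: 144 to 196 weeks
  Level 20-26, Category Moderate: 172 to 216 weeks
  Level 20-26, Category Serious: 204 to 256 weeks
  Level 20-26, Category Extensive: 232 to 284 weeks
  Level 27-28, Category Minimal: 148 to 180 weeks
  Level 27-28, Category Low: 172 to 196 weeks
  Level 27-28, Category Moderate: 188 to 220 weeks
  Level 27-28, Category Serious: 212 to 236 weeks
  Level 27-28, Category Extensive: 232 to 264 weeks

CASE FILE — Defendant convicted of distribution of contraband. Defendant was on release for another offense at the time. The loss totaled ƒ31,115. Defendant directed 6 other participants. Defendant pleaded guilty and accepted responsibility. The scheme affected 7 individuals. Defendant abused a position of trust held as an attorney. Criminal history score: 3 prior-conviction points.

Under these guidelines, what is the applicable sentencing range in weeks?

Base offense level for distribution of contraband: 15.
R1 applies: 15 + 2 = 17.
R2 applies: 17 − 1 = 16.
R3 applies: 16 + 2 = 18.
R4 does not apply.
R5 applies: 18 + 3 = 21.
R6 applies (level before this adjustment is 21 ≥ 13, so +3): 21 + 3 = 24.
R7 applies (level before this adjustment is 24 ≥ 20, so +4): 24 + 4 = 28.
Final offense level: 28.
Criminal history: 3 prior points → Category Minimal (0-6).
Level 28 falls in the 27-28 band.
Grid: Level 27-28 × Category Minimal = 148-180 weeks.

148-180 weeks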